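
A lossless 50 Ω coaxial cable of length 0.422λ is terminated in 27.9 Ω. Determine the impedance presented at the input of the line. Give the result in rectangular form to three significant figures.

Z_in ≈ 32.9 − j16.9 Ω

βl = 2π × 0.422 = 152°
tan(βl) = tan(152°) = -0.534
Z_in = Z_0·(Z_L + jZ_0·tanβl)/(Z_0 + jZ_L·tanβl)
     = 50·(27.9 − j26.7)/(50 − j14.9)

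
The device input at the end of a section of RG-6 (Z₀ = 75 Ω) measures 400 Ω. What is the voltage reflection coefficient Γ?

Γ = 0.684

Γ = (Z_L − Z_0)/(Z_L + Z_0) = (400 − 75)/(400 + 75) = 325/475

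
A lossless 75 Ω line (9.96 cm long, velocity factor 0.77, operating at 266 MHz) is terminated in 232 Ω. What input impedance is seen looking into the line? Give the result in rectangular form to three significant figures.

λ = v/f = 0.77·c / 266 MHz = 0.868 m
βl = 2π·l/λ = 2π × 0.115 = 41.3°
tan(βl) = tan(41.3°) = 0.878
Z_in = Z_0·(Z_L + jZ_0·tanβl)/(Z_0 + jZ_L·tanβl)
     = 75·(232 + j65.9)/(75 + j204)

Z_in ≈ 49 − j67.4 Ω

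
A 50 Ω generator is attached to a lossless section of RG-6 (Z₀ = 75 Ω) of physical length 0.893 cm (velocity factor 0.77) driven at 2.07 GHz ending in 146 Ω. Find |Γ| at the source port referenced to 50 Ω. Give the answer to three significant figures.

|Γ| ≈ 0.445

λ = v/f = 0.77·c / 2.07 GHz = 0.112 m
βl = 2π·l/λ = 2π × 0.08 = 28.8°
tan(βl) = 0.55
Z_in = Z_0·(Z_L + jZ_0·tanβl)/(Z_0 + jZ_L·tanβl) = 88.6 − j53.6 Ω
Γ_s = (Z_in − Z_s)/(Z_in + Z_s) = (38.6 − j53.6)/(139 − j53.6), |Γ_s| = 0.445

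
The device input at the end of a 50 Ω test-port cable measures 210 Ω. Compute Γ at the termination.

Γ = 0.615

Γ = (Z_L − Z_0)/(Z_L + Z_0) = (210 − 50)/(210 + 50) = 160/260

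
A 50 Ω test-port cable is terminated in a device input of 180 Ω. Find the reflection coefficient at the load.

Γ = (Z_L − Z_0)/(Z_L + Z_0) = (180 − 50)/(180 + 50) = 130/230

Γ = 0.565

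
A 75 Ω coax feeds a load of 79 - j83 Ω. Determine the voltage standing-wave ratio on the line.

Γ = (Z_L − Z_0)/(Z_L + Z_0) = (4 − j83)/(154 − j83)
|Γ| = 83.1/175 = 0.475
VSWR = (1 + |Γ|)/(1 − |Γ|) = 1.47/0.525

VSWR ≈ 2.81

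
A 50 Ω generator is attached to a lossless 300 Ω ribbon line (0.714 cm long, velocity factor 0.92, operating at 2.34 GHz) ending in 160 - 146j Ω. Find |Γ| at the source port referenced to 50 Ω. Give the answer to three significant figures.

|Γ| ≈ 0.485

λ = v/f = 0.92·c / 2.34 GHz = 0.118 m
βl = 2π·l/λ = 2π × 0.0605 = 21.8°
tan(βl) = 0.4
Z_in = Z_0·(Z_L + jZ_0·tanβl)/(Z_0 + jZ_L·tanβl) = 126 − j44.3 Ω
Γ_s = (Z_in − Z_s)/(Z_in + Z_s) = (76 − j44.3)/(176 − j44.3), |Γ_s| = 0.485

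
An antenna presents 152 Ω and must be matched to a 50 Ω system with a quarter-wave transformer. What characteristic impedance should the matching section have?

Z_qwt = √(Z_0·R_L) = √(50 × 152) = √7600

Z_qwt ≈ 87.2 Ω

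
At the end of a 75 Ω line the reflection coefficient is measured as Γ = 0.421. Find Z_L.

Z_L = Z_0·(1 + Γ)/(1 − Γ) = 75·(1.42)/(0.579)

Z_L ≈ 184 Ω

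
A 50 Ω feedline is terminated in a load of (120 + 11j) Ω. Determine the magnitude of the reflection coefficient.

Γ = (Z_L − Z_0)/(Z_L + Z_0) = (70 + j11)/(170 + j11)
|Γ| = 70.9/170

|Γ| ≈ 0.416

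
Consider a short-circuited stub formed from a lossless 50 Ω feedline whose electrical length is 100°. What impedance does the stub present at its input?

Z_in ≈ −j284 Ω

tan(βl) = -5.67
For a short-circuited stub, Z_in = jZ_0·tan(βl)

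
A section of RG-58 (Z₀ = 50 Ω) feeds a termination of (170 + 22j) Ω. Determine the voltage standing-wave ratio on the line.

VSWR ≈ 3.46

Γ = (Z_L − Z_0)/(Z_L + Z_0) = (120 + j22)/(220 + j22)
|Γ| = 122/221 = 0.552
VSWR = (1 + |Γ|)/(1 − |Γ|) = 1.55/0.448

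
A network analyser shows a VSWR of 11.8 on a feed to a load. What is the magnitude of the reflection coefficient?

|Γ| = (S − 1)/(S + 1) = (11.8 − 1)/(11.8 + 1) = 10.8/12.8

|Γ| ≈ 0.844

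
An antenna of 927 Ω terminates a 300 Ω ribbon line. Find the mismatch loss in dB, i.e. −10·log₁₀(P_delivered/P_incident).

Γ = (927 − 300)/(927 + 300) = 0.511
|Γ|² = 0.261, so P_del/P_inc = 1 − |Γ|² = 0.739
ML = −10·log₁₀(1 − |Γ|²)

mismatch loss ≈ 1.31 dB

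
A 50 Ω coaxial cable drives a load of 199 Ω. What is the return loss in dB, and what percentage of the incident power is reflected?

RL ≈ 4.46 dB; 35.8% of incident power reflected

Γ = (199 − 50)/(199 + 50) = 0.598
RL = −20·log₁₀(0.598) = 4.46 dB
P_refl/P_inc = |Γ|² = 0.358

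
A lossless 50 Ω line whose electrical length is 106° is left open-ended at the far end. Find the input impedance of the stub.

tan(βl) = -3.49
For an open-ended stub, Z_in = −jZ_0·cot(βl) = −jZ_0/tan(βl)

Z_in ≈ +j14.3 Ω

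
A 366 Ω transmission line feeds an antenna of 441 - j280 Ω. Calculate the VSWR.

VSWR ≈ 2.03

Γ = (Z_L − Z_0)/(Z_L + Z_0) = (75 − j280)/(807 − j280)
|Γ| = 290/854 = 0.339
VSWR = (1 + |Γ|)/(1 − |Γ|) = 1.34/0.661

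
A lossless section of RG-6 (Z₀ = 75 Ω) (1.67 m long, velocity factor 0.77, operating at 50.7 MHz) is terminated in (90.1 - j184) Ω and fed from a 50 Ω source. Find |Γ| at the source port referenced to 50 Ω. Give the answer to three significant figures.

|Γ| ≈ 0.799

λ = v/f = 0.77·c / 50.7 MHz = 4.56 m
βl = 2π·l/λ = 2π × 0.367 = 132°
tan(βl) = -1.11
Z_in = Z_0·(Z_L + jZ_0·tanβl)/(Z_0 + jZ_L·tanβl) = 42.2 + j122 Ω
Γ_s = (Z_in − Z_s)/(Z_in + Z_s) = (-7.79 + j122)/(92.2 + j122), |Γ_s| = 0.799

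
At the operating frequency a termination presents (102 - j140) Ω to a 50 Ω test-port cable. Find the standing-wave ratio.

VSWR ≈ 6.21

Γ = (Z_L − Z_0)/(Z_L + Z_0) = (52 − j140)/(152 − j140)
|Γ| = 149/207 = 0.723
VSWR = (1 + |Γ|)/(1 − |Γ|) = 1.72/0.277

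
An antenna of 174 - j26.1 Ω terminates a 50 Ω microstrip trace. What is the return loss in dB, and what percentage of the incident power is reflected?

RL ≈ 5.01 dB; 31.6% of incident power reflected

Γ = (124 − j26.1)/(224 − j26.1), |Γ| = 0.562
RL = −20·log₁₀(0.562) = 5.01 dB
P_refl/P_inc = |Γ|² = 0.316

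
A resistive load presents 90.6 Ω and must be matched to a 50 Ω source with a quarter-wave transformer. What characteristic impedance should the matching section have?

Z_qwt = √(Z_0·R_L) = √(50 × 90.6) = √4530

Z_qwt ≈ 67.3 Ω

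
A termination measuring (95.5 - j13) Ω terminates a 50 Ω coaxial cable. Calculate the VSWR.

Γ = (Z_L − Z_0)/(Z_L + Z_0) = (45.5 − j13)/(145.5 − j13)
|Γ| = 47.3/146 = 0.324
VSWR = (1 + |Γ|)/(1 − |Γ|) = 1.32/0.676

VSWR ≈ 1.96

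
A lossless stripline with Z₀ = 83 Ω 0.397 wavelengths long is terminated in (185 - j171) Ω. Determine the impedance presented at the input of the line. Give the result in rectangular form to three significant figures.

βl = 2π × 0.397 = 143°
tan(βl) = tan(143°) = -0.756
Z_in = Z_0·(Z_L + jZ_0·tanβl)/(Z_0 + jZ_L·tanβl)
     = 83·(185 − j234)/(-46.2 − j140)

Z_in ≈ 92.3 + j140 Ω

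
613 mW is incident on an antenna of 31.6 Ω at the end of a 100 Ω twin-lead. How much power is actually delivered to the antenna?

P_delivered ≈ 447 mW

Γ = (31.6 − 100)/(31.6 + 100) = -0.52
|Γ|² = 0.27
P_refl = |Γ|²·P_inc = 166 mW, P_del = (1 − |Γ|²)·P_inc = 447 mW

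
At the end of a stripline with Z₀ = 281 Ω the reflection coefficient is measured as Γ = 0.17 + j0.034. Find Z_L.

Z_L = Z_0·(1 + Γ)/(1 − Γ) = 281·(1.17 + j0.034)/(0.83 − j0.034)

Z_L ≈ 395 + j27.7 Ω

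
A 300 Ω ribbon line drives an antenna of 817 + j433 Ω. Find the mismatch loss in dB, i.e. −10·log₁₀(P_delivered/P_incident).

mismatch loss ≈ 1.66 dB

Γ = (517 + j433)/(1117 + j433), |Γ| = 0.563
|Γ|² = 0.317, so P_del/P_inc = 1 − |Γ|² = 0.683
ML = −10·log₁₀(1 − |Γ|²)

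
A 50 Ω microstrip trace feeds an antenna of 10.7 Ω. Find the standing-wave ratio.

Γ = (10.7 − 50)/(10.7 + 50) = -0.647
VSWR = (1 + 0.647)/(1 − 0.647)

VSWR ≈ 4.67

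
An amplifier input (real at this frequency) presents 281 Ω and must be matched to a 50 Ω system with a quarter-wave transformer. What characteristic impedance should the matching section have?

Z_qwt ≈ 119 Ω

Z_qwt = √(Z_0·R_L) = √(50 × 281) = √14050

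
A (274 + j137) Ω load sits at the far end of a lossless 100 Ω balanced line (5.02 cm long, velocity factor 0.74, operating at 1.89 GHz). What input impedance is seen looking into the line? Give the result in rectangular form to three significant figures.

Z_in ≈ 73.8 + j112 Ω

λ = v/f = 0.74·c / 1.89 GHz = 0.117 m
βl = 2π·l/λ = 2π × 0.427 = 154°
tan(βl) = tan(154°) = -0.491
Z_in = Z_0·(Z_L + jZ_0·tanβl)/(Z_0 + jZ_L·tanβl)
     = 100·(274 + j87.9)/(167 − j134)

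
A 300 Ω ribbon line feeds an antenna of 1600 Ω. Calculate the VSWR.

VSWR ≈ 5.33

For a purely resistive load, VSWR = R_L/Z_0 or Z_0/R_L (whichever > 1) = 1600/300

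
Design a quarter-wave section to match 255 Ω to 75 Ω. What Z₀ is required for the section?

Z_qwt ≈ 138 Ω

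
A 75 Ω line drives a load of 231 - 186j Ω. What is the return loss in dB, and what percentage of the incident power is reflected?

RL ≈ 3.38 dB; 46% of incident power reflected

Γ = (156 − j186)/(306 − j186), |Γ| = 0.678
RL = −20·log₁₀(0.678) = 3.38 dB
P_refl/P_inc = |Γ|² = 0.46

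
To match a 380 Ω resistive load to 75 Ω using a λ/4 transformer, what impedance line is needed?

Z_qwt = √(Z_0·R_L) = √(75 × 380) = √28500

Z_qwt ≈ 169 Ω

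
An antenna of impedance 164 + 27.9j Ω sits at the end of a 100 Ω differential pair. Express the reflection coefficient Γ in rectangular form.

Γ ≈ 0.251 + j0.0792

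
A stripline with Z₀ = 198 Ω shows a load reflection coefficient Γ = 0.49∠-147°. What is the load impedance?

Z_L = Z_0·(1 + Γ)/(1 − Γ) = 198·(0.589 − j0.267)/(1.41 + j0.267)

Z_L ≈ 73 − j51.3 Ω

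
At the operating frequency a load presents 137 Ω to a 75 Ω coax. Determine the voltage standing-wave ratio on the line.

VSWR ≈ 1.83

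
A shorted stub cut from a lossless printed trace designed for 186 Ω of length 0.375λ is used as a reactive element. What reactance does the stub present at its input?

βl = 2π × 0.375 = 135°
tan(βl) = -1
For a shorted stub, Z_in = jZ_0·tan(βl)

X_in ≈ -186 Ω (capacitive)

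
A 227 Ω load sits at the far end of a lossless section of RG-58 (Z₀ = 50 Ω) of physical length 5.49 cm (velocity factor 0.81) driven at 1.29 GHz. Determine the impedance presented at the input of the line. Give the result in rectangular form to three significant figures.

Z_in ≈ 11.8 + j12.6 Ω

λ = v/f = 0.81·c / 1.29 GHz = 0.188 m
βl = 2π·l/λ = 2π × 0.291 = 105°
tan(βl) = tan(105°) = -3.75
Z_in = Z_0·(Z_L + jZ_0·tanβl)/(Z_0 + jZ_L·tanβl)
     = 50·(227 − j188)/(50 − j852)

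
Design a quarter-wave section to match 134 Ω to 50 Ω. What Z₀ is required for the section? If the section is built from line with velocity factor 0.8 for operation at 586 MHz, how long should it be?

Z_qwt ≈ 81.9 Ω; length ≈ 10.2 cm

Z_qwt = √(Z_0·R_L) = √(50 × 134) = √6700
λ = 0.8·c/f = 0.41 m, so l = λ/4 = 0.102 m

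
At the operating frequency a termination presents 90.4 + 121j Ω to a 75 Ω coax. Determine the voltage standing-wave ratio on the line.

VSWR ≈ 3.94

Γ = (Z_L − Z_0)/(Z_L + Z_0) = (15.4 + j121)/(165.4 + j121)
|Γ| = 122/205 = 0.595
VSWR = (1 + |Γ|)/(1 − |Γ|) = 1.6/0.405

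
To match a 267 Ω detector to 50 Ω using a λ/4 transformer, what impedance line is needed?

Z_qwt = √(Z_0·R_L) = √(50 × 267) = √13350

Z_qwt ≈ 116 Ω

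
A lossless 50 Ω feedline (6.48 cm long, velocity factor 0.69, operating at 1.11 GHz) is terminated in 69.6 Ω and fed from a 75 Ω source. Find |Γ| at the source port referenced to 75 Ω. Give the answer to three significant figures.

|Γ| ≈ 0.295

λ = v/f = 0.69·c / 1.11 GHz = 0.186 m
βl = 2π·l/λ = 2π × 0.347 = 125°
tan(βl) = -1.42
Z_in = Z_0·(Z_L + jZ_0·tanβl)/(Z_0 + jZ_L·tanβl) = 42.8 + j13.5 Ω
Γ_s = (Z_in − Z_s)/(Z_in + Z_s) = (-32.2 + j13.5)/(118 + j13.5), |Γ_s| = 0.295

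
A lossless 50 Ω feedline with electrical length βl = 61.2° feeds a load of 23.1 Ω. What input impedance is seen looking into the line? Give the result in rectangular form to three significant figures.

tan(βl) = tan(61.2°) = 1.82
Z_in = Z_0·(Z_L + jZ_0·tanβl)/(Z_0 + jZ_L·tanβl)
     = 50·(23.1 + j90.9)/(50 + j42)

Z_in ≈ 58.3 + j41.9 Ω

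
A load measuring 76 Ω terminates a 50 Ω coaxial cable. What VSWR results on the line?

VSWR ≈ 1.52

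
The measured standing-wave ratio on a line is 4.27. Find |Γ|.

|Γ| = (S − 1)/(S + 1) = (4.27 − 1)/(4.27 + 1) = 3.27/5.27

|Γ| ≈ 0.62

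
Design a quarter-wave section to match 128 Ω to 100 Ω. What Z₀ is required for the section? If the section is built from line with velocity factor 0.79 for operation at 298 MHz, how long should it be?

Z_qwt ≈ 113 Ω; length ≈ 19.9 cm

Z_qwt = √(Z_0·R_L) = √(100 × 128) = √12800
λ = 0.79·c/f = 0.795 m, so l = λ/4 = 0.199 m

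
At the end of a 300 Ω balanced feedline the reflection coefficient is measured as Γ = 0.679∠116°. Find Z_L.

Z_L ≈ 78.6 + j178 Ω

Z_L = Z_0·(1 + Γ)/(1 − Γ) = 300·(0.702 + j0.61)/(1.3 − j0.61)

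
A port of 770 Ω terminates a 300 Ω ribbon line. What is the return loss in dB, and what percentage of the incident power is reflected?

RL ≈ 7.15 dB; 19.3% of incident power reflected

Γ = (770 − 300)/(770 + 300) = 0.439
RL = −20·log₁₀(0.439) = 7.15 dB
P_refl/P_inc = |Γ|² = 0.193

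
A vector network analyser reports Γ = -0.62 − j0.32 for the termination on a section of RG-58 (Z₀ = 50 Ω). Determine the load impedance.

Z_L = Z_0·(1 + Γ)/(1 − Γ) = 50·(0.38 − j0.32)/(1.62 + j0.32)

Z_L ≈ 9.41 − j11.7 Ω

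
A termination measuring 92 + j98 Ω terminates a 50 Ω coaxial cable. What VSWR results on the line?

VSWR ≈ 4.24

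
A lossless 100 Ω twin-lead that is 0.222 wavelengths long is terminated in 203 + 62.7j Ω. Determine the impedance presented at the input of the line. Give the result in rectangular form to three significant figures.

βl = 2π × 0.222 = 79.9°
tan(βl) = tan(79.9°) = 5.63
Z_in = Z_0·(Z_L + jZ_0·tanβl)/(Z_0 + jZ_L·tanβl)
     = 100·(203 + j625)/(-253 + j1140)

Z_in ≈ 48.4 − j28.5 Ω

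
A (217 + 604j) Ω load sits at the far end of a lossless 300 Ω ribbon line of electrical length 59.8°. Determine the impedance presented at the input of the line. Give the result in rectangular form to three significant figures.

tan(βl) = tan(59.8°) = 1.72
Z_in = Z_0·(Z_L + jZ_0·tanβl)/(Z_0 + jZ_L·tanβl)
     = 300·(217 + j1120)/(-738 + j373)

Z_in ≈ 113 − j398 Ω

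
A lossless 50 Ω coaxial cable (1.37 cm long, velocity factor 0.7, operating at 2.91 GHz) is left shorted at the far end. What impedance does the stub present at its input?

Z_in ≈ +j126 Ω

λ = v/f = 0.7·c / 2.91 GHz = 0.0722 m
βl = 2π·l/λ = 2π × 0.19 = 68.3°
tan(βl) = 2.52
For a shorted stub, Z_in = jZ_0·tan(βl)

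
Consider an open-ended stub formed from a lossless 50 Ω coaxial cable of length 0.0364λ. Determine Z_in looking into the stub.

βl = 2π × 0.0364 = 13.1°
tan(βl) = 0.233
For an open-ended stub, Z_in = −jZ_0·cot(βl) = −jZ_0/tan(βl)

Z_in ≈ −j215 Ω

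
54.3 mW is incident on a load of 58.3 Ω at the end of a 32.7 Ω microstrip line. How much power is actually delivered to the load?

P_delivered ≈ 50 mW

Γ = (58.3 − 32.7)/(58.3 + 32.7) = 0.281
|Γ|² = 0.0791
P_refl = |Γ|²·P_inc = 4.3 mW, P_del = (1 − |Γ|²)·P_inc = 50 mW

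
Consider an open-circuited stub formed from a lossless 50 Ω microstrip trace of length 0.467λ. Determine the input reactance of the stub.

X_in ≈ 238 Ω (inductive)

βl = 2π × 0.467 = 168°
tan(βl) = -0.21
For an open-circuited stub, Z_in = −jZ_0·cot(βl) = −jZ_0/tan(βl)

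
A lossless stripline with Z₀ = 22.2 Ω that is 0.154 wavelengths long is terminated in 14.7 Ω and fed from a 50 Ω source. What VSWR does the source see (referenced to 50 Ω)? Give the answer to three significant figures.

VSWR ≈ 2.2

βl = 2π × 0.154 = 55.4°
tan(βl) = 1.45
Z_in = Z_0·(Z_L + jZ_0·tanβl)/(Z_0 + jZ_L·tanβl) = 23.7 + j9.41 Ω
Γ_s = (Z_in − Z_s)/(Z_in + Z_s) = (-26.3 + j9.41)/(73.7 + j9.41), |Γ_s| = 0.375
VSWR = (1 + |Γ_s|)/(1 − |Γ_s|)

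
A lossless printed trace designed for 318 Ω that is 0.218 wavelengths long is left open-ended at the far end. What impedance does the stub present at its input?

Z_in ≈ −j64.8 Ω

βl = 2π × 0.218 = 78.5°
tan(βl) = 4.91
For an open-ended stub, Z_in = −jZ_0·cot(βl) = −jZ_0/tan(βl)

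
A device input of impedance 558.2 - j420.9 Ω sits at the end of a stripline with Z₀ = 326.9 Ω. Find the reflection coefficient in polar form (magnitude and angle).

Γ ≈ 0.49 ∠ -35.8°

Γ = (Z_L − Z_0)/(Z_L + Z_0) = (231.3 − j420.9)/(885.1 − j420.9)
|Γ| = 480/980 = 0.49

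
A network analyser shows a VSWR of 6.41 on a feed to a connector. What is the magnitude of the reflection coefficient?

|Γ| ≈ 0.73

|Γ| = (S − 1)/(S + 1) = (6.41 − 1)/(6.41 + 1) = 5.41/7.41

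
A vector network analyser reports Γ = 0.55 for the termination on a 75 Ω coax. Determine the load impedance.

Z_L = Z_0·(1 + Γ)/(1 − Γ) = 75·(1.55)/(0.45)

Z_L ≈ 258 Ω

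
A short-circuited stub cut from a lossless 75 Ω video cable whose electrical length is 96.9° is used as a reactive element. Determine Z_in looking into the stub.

Z_in ≈ −j620 Ω

tan(βl) = -8.26
For a short-circuited stub, Z_in = jZ_0·tan(βl)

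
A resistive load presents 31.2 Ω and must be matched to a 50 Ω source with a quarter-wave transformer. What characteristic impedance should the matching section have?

Z_qwt ≈ 39.5 Ω

Z_qwt = √(Z_0·R_L) = √(50 × 31.2) = √1560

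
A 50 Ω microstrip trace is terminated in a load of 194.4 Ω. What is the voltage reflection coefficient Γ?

Γ = 0.591

Γ = (Z_L − Z_0)/(Z_L + Z_0) = (194.4 − 50)/(194.4 + 50) = 144.4/244.4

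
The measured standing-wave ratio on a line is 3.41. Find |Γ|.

|Γ| ≈ 0.546

|Γ| = (S − 1)/(S + 1) = (3.41 − 1)/(3.41 + 1) = 2.41/4.41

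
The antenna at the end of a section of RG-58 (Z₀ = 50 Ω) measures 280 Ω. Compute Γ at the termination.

Γ = 0.697

Γ = (Z_L − Z_0)/(Z_L + Z_0) = (280 − 50)/(280 + 50) = 230/330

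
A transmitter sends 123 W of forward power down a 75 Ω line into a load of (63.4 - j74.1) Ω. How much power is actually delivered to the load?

P_delivered ≈ 94.9 W

|Γ| = |(-11.6 − j74.1)/(138.4 − j74.1)| = 0.478
|Γ|² = 0.228
P_refl = |Γ|²·P_inc = 28.1 W, P_del = (1 − |Γ|²)·P_inc = 94.9 W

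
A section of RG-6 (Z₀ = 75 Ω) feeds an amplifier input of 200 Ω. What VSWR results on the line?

VSWR ≈ 2.67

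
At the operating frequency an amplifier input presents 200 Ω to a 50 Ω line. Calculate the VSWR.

VSWR ≈ 4

For a purely resistive load, VSWR = R_L/Z_0 or Z_0/R_L (whichever > 1) = 200/50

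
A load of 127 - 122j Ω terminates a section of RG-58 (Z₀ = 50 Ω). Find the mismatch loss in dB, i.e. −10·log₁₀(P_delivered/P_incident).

Γ = (77 − j122)/(177 − j122), |Γ| = 0.671
|Γ|² = 0.45, so P_del/P_inc = 1 − |Γ|² = 0.55
ML = −10·log₁₀(1 − |Γ|²)

mismatch loss ≈ 2.6 dB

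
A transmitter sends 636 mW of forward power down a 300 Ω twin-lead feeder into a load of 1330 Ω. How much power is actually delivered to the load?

P_delivered ≈ 382 mW

Γ = (1330 − 300)/(1330 + 300) = 0.632
|Γ|² = 0.399
P_refl = |Γ|²·P_inc = 254 mW, P_del = (1 − |Γ|²)·P_inc = 382 mW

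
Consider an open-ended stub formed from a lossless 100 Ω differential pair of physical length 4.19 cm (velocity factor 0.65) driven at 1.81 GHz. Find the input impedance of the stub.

λ = v/f = 0.65·c / 1.81 GHz = 0.108 m
βl = 2π·l/λ = 2π × 0.389 = 140°
tan(βl) = -0.839
For an open-ended stub, Z_in = −jZ_0·cot(βl) = −jZ_0/tan(βl)

Z_in ≈ +j119 Ω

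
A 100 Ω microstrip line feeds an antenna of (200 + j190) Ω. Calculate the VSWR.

Γ = (Z_L − Z_0)/(Z_L + Z_0) = (100 + j190)/(300 + j190)
|Γ| = 215/355 = 0.605
VSWR = (1 + |Γ|)/(1 − |Γ|) = 1.6/0.395

VSWR ≈ 4.06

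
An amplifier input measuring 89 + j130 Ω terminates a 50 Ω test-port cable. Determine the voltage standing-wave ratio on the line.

VSWR ≈ 5.97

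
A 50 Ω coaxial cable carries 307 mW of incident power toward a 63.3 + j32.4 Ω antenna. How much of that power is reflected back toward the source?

P_reflected ≈ 27.1 mW

|Γ| = |(13.3 + j32.4)/(113.3 + j32.4)| = 0.297
|Γ|² = 0.0883
P_refl = |Γ|²·P_inc = 27.1 mW, P_del = (1 − |Γ|²)·P_inc = 280 mW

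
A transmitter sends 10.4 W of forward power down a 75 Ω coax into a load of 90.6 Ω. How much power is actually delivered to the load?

P_delivered ≈ 10.3 W

Γ = (90.6 − 75)/(90.6 + 75) = 0.0942
|Γ|² = 0.00887
P_refl = |Γ|²·P_inc = 0.0923 W, P_del = (1 − |Γ|²)·P_inc = 10.3 W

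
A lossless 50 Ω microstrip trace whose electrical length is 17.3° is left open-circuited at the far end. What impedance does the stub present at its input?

Z_in ≈ −j161 Ω

tan(βl) = 0.311
For an open-circuited stub, Z_in = −jZ_0·cot(βl) = −jZ_0/tan(βl)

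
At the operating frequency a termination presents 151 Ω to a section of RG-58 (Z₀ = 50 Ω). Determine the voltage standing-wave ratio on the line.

VSWR ≈ 3.02

Γ = (151 − 50)/(151 + 50) = 0.502
VSWR = (1 + 0.502)/(1 − 0.502)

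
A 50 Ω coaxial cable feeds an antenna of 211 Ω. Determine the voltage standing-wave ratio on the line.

Γ = (211 − 50)/(211 + 50) = 0.617
VSWR = (1 + 0.617)/(1 − 0.617)

VSWR ≈ 4.22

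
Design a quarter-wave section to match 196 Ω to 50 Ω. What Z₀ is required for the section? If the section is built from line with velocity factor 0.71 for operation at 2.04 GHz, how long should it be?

Z_qwt ≈ 99 Ω; length ≈ 2.61 cm

Z_qwt = √(Z_0·R_L) = √(50 × 196) = √9800
λ = 0.71·c/f = 0.104 m, so l = λ/4 = 0.0261 m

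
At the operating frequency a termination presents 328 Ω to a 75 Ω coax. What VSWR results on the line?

For a purely resistive load, VSWR = R_L/Z_0 or Z_0/R_L (whichever > 1) = 328/75

VSWR ≈ 4.37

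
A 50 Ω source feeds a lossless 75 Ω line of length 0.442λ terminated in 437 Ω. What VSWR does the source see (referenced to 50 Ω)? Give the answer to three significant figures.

VSWR ≈ 8.13

βl = 2π × 0.442 = 159°
tan(βl) = -0.381
Z_in = Z_0·(Z_L + jZ_0·tanβl)/(Z_0 + jZ_L·tanβl) = 84.3 + j159 Ω
Γ_s = (Z_in − Z_s)/(Z_in + Z_s) = (34.3 + j159)/(134 + j159), |Γ_s| = 0.781
VSWR = (1 + |Γ_s|)/(1 − |Γ_s|)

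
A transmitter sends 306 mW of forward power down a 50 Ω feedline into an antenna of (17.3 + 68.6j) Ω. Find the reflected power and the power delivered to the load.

|Γ| = |(-32.7 + j68.6)/(67.3 + j68.6)| = 0.791
|Γ|² = 0.625
P_refl = |Γ|²·P_inc = 191 mW, P_del = (1 − |Γ|²)·P_inc = 115 mW

P_reflected ≈ 191 mW; P_delivered ≈ 115 mW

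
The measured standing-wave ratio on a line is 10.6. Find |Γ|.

|Γ| = (S − 1)/(S + 1) = (10.6 − 1)/(10.6 + 1) = 9.6/11.6

|Γ| ≈ 0.828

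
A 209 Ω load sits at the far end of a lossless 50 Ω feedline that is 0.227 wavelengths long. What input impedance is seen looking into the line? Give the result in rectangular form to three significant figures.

Z_in ≈ 12.2 − j6.85 Ω

βl = 2π × 0.227 = 81.7°
tan(βl) = tan(81.7°) = 6.87
Z_in = Z_0·(Z_L + jZ_0·tanβl)/(Z_0 + jZ_L·tanβl)
     = 50·(209 + j344)/(50 + j1440)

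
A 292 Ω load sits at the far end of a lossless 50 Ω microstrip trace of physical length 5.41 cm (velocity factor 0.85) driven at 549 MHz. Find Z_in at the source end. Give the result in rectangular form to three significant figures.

Z_in ≈ 18.5 − j52.1 Ω

λ = v/f = 0.85·c / 549 MHz = 0.464 m
βl = 2π·l/λ = 2π × 0.116 = 41.9°
tan(βl) = tan(41.9°) = 0.898
Z_in = Z_0·(Z_L + jZ_0·tanβl)/(Z_0 + jZ_L·tanβl)
     = 50·(292 + j44.9)/(50 + j262)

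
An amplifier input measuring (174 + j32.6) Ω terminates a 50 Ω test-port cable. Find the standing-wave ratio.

Γ = (Z_L − Z_0)/(Z_L + Z_0) = (124 + j32.6)/(224 + j32.6)
|Γ| = 128/226 = 0.566
VSWR = (1 + |Γ|)/(1 − |Γ|) = 1.57/0.434

VSWR ≈ 3.61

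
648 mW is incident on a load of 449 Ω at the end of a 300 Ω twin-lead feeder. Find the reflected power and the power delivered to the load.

Γ = (449 − 300)/(449 + 300) = 0.199
|Γ|² = 0.0396
P_refl = |Γ|²·P_inc = 25.6 mW, P_del = (1 − |Γ|²)·P_inc = 622 mW

P_reflected ≈ 25.6 mW; P_delivered ≈ 622 mW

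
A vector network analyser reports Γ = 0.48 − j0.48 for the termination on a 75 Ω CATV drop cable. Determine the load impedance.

Z_L = Z_0·(1 + Γ)/(1 − Γ) = 75·(1.48 − j0.48)/(0.52 + j0.48)

Z_L ≈ 80.8 − j144 Ω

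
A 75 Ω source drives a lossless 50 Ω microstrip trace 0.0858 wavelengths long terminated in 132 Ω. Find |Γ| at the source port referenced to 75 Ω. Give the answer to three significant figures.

|Γ| ≈ 0.413

βl = 2π × 0.0858 = 30.9°
tan(βl) = 0.598
Z_in = Z_0·(Z_L + jZ_0·tanβl)/(Z_0 + jZ_L·tanβl) = 51.3 − j51.1 Ω
Γ_s = (Z_in − Z_s)/(Z_in + Z_s) = (-23.7 − j51.1)/(126 − j51.1), |Γ_s| = 0.413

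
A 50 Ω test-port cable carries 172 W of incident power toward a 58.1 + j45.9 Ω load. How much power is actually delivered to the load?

P_delivered ≈ 145 W

|Γ| = |(8.1 + j45.9)/(108.1 + j45.9)| = 0.397
|Γ|² = 0.158
P_refl = |Γ|²·P_inc = 27.1 W, P_del = (1 − |Γ|²)·P_inc = 145 W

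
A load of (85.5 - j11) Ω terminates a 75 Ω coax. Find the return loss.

Γ = (10.5 − j11)/(160.5 − j11), |Γ| = 0.0945
RL = −20·log₁₀|Γ| = −20·log₁₀(0.0945)

RL ≈ 20.5 dB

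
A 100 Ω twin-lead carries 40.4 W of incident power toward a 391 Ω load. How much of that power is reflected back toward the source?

P_reflected ≈ 14.2 W

Γ = (391 − 100)/(391 + 100) = 0.593
|Γ|² = 0.351
P_refl = |Γ|²·P_inc = 14.2 W, P_del = (1 − |Γ|²)·P_inc = 26.2 W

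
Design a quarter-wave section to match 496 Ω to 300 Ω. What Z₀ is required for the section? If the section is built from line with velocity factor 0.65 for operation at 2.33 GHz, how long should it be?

Z_qwt ≈ 386 Ω; length ≈ 2.09 cm

Z_qwt = √(Z_0·R_L) = √(300 × 496) = √148800
λ = 0.65·c/f = 0.0837 m, so l = λ/4 = 0.0209 m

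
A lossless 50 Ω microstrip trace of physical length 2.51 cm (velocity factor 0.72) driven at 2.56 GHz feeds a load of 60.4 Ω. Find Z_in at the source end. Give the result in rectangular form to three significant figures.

Z_in ≈ 42.5 + j4.54 Ω

λ = v/f = 0.72·c / 2.56 GHz = 0.0844 m
βl = 2π·l/λ = 2π × 0.297 = 107°
tan(βl) = tan(107°) = -3.25
Z_in = Z_0·(Z_L + jZ_0·tanβl)/(Z_0 + jZ_L·tanβl)
     = 50·(60.4 − j163)/(50 − j196)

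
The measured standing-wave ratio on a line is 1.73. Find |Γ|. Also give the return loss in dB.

|Γ| ≈ 0.267; return loss ≈ 11.5 dB

|Γ| = (S − 1)/(S + 1) = (1.73 − 1)/(1.73 + 1) = 0.73/2.73
RL = −20·log₁₀|Γ| = −20·log₁₀(0.267)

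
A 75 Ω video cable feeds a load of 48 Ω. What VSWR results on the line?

VSWR ≈ 1.56

Γ = (48 − 75)/(48 + 75) = -0.22
VSWR = (1 + 0.22)/(1 − 0.22)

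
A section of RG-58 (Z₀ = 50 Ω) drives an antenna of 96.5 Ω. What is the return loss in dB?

RL ≈ 9.97 dB

Γ = (96.5 − 50)/(96.5 + 50) = 0.317
RL = −20·log₁₀|Γ| = −20·log₁₀(0.317)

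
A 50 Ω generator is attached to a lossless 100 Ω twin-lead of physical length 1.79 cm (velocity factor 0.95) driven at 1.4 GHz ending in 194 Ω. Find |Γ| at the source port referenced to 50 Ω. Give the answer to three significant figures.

|Γ| ≈ 0.528

λ = v/f = 0.95·c / 1.4 GHz = 0.204 m
βl = 2π·l/λ = 2π × 0.0879 = 31.7°
tan(βl) = 0.617
Z_in = Z_0·(Z_L + jZ_0·tanβl)/(Z_0 + jZ_L·tanβl) = 110 − j70.1 Ω
Γ_s = (Z_in − Z_s)/(Z_in + Z_s) = (60.2 − j70.1)/(160 − j70.1), |Γ_s| = 0.528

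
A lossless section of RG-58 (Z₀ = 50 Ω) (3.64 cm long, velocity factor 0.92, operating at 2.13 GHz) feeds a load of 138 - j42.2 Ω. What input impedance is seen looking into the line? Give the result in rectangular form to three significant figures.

Z_in ≈ 17.8 + j14 Ω

λ = v/f = 0.92·c / 2.13 GHz = 0.13 m
βl = 2π·l/λ = 2π × 0.281 = 101°
tan(βl) = tan(101°) = -5.08
Z_in = Z_0·(Z_L + jZ_0·tanβl)/(Z_0 + jZ_L·tanβl)
     = 50·(138 − j296)/(-165 − j702)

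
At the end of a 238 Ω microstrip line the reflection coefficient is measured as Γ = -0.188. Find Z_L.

Z_L ≈ 163 Ω

Z_L = Z_0·(1 + Γ)/(1 − Γ) = 238·(0.812)/(1.19)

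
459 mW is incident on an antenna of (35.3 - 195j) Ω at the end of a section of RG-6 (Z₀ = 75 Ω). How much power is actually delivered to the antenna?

P_delivered ≈ 96.8 mW

|Γ| = |(-39.7 − j195)/(110.3 − j195)| = 0.888
|Γ|² = 0.789
P_refl = |Γ|²·P_inc = 362 mW, P_del = (1 − |Γ|²)·P_inc = 96.8 mW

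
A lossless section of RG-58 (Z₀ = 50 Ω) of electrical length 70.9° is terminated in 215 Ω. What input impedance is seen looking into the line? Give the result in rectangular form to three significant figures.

tan(βl) = tan(70.9°) = 2.89
Z_in = Z_0·(Z_L + jZ_0·tanβl)/(Z_0 + jZ_L·tanβl)
     = 50·(215 + j144)/(50 + j621)

Z_in ≈ 12.9 − j16.3 Ω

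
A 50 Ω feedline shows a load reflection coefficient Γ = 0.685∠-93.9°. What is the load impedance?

Z_L ≈ 17 − j43.7 Ω

Z_L = Z_0·(1 + Γ)/(1 − Γ) = 50·(0.953 − j0.683)/(1.05 + j0.683)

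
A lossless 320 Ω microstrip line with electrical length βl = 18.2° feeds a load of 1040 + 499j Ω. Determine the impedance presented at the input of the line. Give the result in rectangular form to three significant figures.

Z_in ≈ 836 − j592 Ω

tan(βl) = tan(18.2°) = 0.329
Z_in = Z_0·(Z_L + jZ_0·tanβl)/(Z_0 + jZ_L·tanβl)
     = 320·(1040 + j604)/(156 + j342)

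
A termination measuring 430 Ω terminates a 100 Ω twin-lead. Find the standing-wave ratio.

For a purely resistive load, VSWR = R_L/Z_0 or Z_0/R_L (whichever > 1) = 430/100

VSWR ≈ 4.3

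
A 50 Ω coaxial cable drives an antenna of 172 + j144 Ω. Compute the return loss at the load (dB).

RL ≈ 2.94 dB

Γ = (122 + j144)/(222 + j144), |Γ| = 0.713
RL = −20·log₁₀|Γ| = −20·log₁₀(0.713)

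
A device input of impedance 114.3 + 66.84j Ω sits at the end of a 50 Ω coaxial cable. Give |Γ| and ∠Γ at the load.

Γ ≈ 0.523 ∠ 24°

Γ = (Z_L − Z_0)/(Z_L + Z_0) = (64.3 + j66.84)/(164.3 + j66.84)
|Γ| = 92.7/177 = 0.523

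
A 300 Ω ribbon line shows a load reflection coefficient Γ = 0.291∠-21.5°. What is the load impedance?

Z_L = Z_0·(1 + Γ)/(1 − Γ) = 300·(1.27 − j0.107)/(0.729 + j0.107)

Z_L ≈ 506 − j118 Ω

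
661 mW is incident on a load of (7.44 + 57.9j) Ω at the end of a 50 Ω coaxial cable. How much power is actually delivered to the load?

|Γ| = |(-42.56 + j57.9)/(57.44 + j57.9)| = 0.881
|Γ|² = 0.776
P_refl = |Γ|²·P_inc = 513 mW, P_del = (1 − |Γ|²)·P_inc = 148 mW

P_delivered ≈ 148 mW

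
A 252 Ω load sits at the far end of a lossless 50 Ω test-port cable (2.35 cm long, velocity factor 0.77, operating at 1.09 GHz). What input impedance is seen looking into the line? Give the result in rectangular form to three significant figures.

λ = v/f = 0.77·c / 1.09 GHz = 0.212 m
βl = 2π·l/λ = 2π × 0.111 = 39.9°
tan(βl) = tan(39.9°) = 0.837
Z_in = Z_0·(Z_L + jZ_0·tanβl)/(Z_0 + jZ_L·tanβl)
     = 50·(252 + j41.8)/(50 + j211)

Z_in ≈ 22.8 − j54.3 Ω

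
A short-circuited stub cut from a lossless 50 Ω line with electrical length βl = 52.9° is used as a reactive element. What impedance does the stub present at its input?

Z_in ≈ +j66.1 Ω

tan(βl) = 1.32
For a short-circuited stub, Z_in = jZ_0·tan(βl)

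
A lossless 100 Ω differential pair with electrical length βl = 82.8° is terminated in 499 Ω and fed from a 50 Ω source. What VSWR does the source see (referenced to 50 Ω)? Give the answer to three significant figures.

tan(βl) = 7.92
Z_in = Z_0·(Z_L + jZ_0·tanβl)/(Z_0 + jZ_L·tanβl) = 20.3 − j12.1 Ω
Γ_s = (Z_in − Z_s)/(Z_in + Z_s) = (-29.7 − j12.1)/(70.3 − j12.1), |Γ_s| = 0.449
VSWR = (1 + |Γ_s|)/(1 − |Γ_s|)

VSWR ≈ 2.63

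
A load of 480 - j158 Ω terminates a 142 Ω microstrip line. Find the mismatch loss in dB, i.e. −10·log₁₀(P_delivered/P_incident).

mismatch loss ≈ 1.79 dB

Γ = (338 − j158)/(622 − j158), |Γ| = 0.581
|Γ|² = 0.338, so P_del/P_inc = 1 − |Γ|² = 0.662
ML = −10·log₁₀(1 − |Γ|²)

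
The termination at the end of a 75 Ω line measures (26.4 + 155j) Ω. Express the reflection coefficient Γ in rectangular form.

Γ ≈ 0.557 + j0.678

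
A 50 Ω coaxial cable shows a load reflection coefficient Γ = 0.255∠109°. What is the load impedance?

Z_L = Z_0·(1 + Γ)/(1 − Γ) = 50·(0.917 + j0.241)/(1.08 − j0.241)

Z_L ≈ 38 + j19.6 Ω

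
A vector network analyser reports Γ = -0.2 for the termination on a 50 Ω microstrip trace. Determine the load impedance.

Z_L ≈ 33.3 Ω

Z_L = Z_0·(1 + Γ)/(1 − Γ) = 50·(0.8)/(1.2)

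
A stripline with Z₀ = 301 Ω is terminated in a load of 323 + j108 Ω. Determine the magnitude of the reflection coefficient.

|Γ| ≈ 0.174

Γ = (Z_L − Z_0)/(Z_L + Z_0) = (22 + j108)/(624 + j108)
|Γ| = 110/633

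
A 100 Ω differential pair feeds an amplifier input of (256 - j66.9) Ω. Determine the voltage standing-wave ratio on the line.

Γ = (Z_L − Z_0)/(Z_L + Z_0) = (156 − j66.9)/(356 − j66.9)
|Γ| = 170/362 = 0.469
VSWR = (1 + |Γ|)/(1 − |Γ|) = 1.47/0.531

VSWR ≈ 2.76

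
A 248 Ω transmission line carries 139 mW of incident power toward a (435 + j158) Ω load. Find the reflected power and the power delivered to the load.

|Γ| = |(187 + j158)/(683 + j158)| = 0.349
|Γ|² = 0.122
P_refl = |Γ|²·P_inc = 17 mW, P_del = (1 − |Γ|²)·P_inc = 122 mW

P_reflected ≈ 17 mW; P_delivered ≈ 122 mW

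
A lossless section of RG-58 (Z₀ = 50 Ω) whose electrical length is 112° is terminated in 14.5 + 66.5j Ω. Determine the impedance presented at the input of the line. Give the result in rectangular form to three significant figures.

tan(βl) = tan(112°) = -2.48
Z_in = Z_0·(Z_L + jZ_0·tanβl)/(Z_0 + jZ_L·tanβl)
     = 50·(14.5 − j57.3)/(215 − j35.9)

Z_in ≈ 5.46 − j12.4 Ω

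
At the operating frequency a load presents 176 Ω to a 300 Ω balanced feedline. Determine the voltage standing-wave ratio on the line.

VSWR ≈ 1.7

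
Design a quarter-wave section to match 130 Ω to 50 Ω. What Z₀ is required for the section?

Z_qwt = √(Z_0·R_L) = √(50 × 130) = √6500

Z_qwt ≈ 80.6 Ω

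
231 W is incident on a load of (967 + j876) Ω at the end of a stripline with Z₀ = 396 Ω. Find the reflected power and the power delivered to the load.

P_reflected ≈ 96.2 W; P_delivered ≈ 135 W

|Γ| = |(571 + j876)/(1363 + j876)| = 0.645
|Γ|² = 0.417
P_refl = |Γ|²·P_inc = 96.2 W, P_del = (1 − |Γ|²)·P_inc = 135 W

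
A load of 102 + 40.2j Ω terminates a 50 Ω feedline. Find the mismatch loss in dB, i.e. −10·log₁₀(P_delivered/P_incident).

mismatch loss ≈ 0.834 dB

Γ = (52 + j40.2)/(152 + j40.2), |Γ| = 0.418
|Γ|² = 0.175, so P_del/P_inc = 1 − |Γ|² = 0.825
ML = −10·log₁₀(1 − |Γ|²)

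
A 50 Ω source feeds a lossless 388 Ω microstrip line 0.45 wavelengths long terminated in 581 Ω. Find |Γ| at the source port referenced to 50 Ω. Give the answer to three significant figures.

|Γ| ≈ 0.833

βl = 2π × 0.45 = 162°
tan(βl) = -0.325
Z_in = Z_0·(Z_L + jZ_0·tanβl)/(Z_0 + jZ_L·tanβl) = 519 + j127 Ω
Γ_s = (Z_in − Z_s)/(Z_in + Z_s) = (469 + j127)/(569 + j127), |Γ_s| = 0.833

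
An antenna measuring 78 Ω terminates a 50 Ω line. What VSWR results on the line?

For a purely resistive load, VSWR = R_L/Z_0 or Z_0/R_L (whichever > 1) = 78/50

VSWR ≈ 1.56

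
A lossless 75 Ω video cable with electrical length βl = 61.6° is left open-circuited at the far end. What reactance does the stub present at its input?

X_in ≈ -40.6 Ω (capacitive)

tan(βl) = 1.85
For an open-circuited stub, Z_in = −jZ_0·cot(βl) = −jZ_0/tan(βl)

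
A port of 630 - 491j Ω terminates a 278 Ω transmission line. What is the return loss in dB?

RL ≈ 4.65 dB

Γ = (352 − j491)/(908 − j491), |Γ| = 0.585
RL = −20·log₁₀|Γ| = −20·log₁₀(0.585)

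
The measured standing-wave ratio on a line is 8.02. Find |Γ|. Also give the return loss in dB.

|Γ| ≈ 0.778; return loss ≈ 2.18 dB

|Γ| = (S − 1)/(S + 1) = (8.02 − 1)/(8.02 + 1) = 7.02/9.02
RL = −20·log₁₀|Γ| = −20·log₁₀(0.778)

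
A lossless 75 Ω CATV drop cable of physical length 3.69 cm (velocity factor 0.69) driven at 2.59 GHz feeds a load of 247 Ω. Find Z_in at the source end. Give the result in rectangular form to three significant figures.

λ = v/f = 0.69·c / 2.59 GHz = 0.0799 m
βl = 2π·l/λ = 2π × 0.462 = 166°
tan(βl) = tan(166°) = -0.245
Z_in = Z_0·(Z_L + jZ_0·tanβl)/(Z_0 + jZ_L·tanβl)
     = 75·(247 − j18.4)/(75 − j60.6)

Z_in ≈ 158 + j110 Ω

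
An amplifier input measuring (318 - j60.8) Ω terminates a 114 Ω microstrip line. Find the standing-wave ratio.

Γ = (Z_L − Z_0)/(Z_L + Z_0) = (204 − j60.8)/(432 − j60.8)
|Γ| = 213/436 = 0.488
VSWR = (1 + |Γ|)/(1 − |Γ|) = 1.49/0.512

VSWR ≈ 2.91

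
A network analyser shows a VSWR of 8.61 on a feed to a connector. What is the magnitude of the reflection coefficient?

|Γ| = (S − 1)/(S + 1) = (8.61 − 1)/(8.61 + 1) = 7.61/9.61

|Γ| ≈ 0.792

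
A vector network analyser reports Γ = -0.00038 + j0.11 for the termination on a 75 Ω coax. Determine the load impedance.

Z_L = Z_0·(1 + Γ)/(1 − Γ) = 75·(1 + j0.11)/(1 − j0.11)

Z_L ≈ 73.2 + j16.3 Ω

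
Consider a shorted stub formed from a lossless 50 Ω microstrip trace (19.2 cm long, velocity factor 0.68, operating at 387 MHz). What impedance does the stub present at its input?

Z_in ≈ −j57.3 Ω

λ = v/f = 0.68·c / 387 MHz = 0.527 m
βl = 2π·l/λ = 2π × 0.364 = 131°
tan(βl) = -1.15
For a shorted stub, Z_in = jZ_0·tan(βl)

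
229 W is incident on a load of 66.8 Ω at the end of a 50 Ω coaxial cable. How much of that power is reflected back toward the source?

Γ = (66.8 − 50)/(66.8 + 50) = 0.144
|Γ|² = 0.0207
P_refl = |Γ|²·P_inc = 4.74 W, P_del = (1 − |Γ|²)·P_inc = 224 W

P_reflected ≈ 4.74 W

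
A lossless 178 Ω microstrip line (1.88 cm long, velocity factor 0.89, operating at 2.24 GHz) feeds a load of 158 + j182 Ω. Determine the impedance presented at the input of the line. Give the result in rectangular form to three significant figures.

Z_in ≈ 245 − j218 Ω

λ = v/f = 0.89·c / 2.24 GHz = 0.119 m
βl = 2π·l/λ = 2π × 0.158 = 56.8°
tan(βl) = tan(56.8°) = 1.53
Z_in = Z_0·(Z_L + jZ_0·tanβl)/(Z_0 + jZ_L·tanβl)
     = 178·(158 + j454)/(-99.9 + j241)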